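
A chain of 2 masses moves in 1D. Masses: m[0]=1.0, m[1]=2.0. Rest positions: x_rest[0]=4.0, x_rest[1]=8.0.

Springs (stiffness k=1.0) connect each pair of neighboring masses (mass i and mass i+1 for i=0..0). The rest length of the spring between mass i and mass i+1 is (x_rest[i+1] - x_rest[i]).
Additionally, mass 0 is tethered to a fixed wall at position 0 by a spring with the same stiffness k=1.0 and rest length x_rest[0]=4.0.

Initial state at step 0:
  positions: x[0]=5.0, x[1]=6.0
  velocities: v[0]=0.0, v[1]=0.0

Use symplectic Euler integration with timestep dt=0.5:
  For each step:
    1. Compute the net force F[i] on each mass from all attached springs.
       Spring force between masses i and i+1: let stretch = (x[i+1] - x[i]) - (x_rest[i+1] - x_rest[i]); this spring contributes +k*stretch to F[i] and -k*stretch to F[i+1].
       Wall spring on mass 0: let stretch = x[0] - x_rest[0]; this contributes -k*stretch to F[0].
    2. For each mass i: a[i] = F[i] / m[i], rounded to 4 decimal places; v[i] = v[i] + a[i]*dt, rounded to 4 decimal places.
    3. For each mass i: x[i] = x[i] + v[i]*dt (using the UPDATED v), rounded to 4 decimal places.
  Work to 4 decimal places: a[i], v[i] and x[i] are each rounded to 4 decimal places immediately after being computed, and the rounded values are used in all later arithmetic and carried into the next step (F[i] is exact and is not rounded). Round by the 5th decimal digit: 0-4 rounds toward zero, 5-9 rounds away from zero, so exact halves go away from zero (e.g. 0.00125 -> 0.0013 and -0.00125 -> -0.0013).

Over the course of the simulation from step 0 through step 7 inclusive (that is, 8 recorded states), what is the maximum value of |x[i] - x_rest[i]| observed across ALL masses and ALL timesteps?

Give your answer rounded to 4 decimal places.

Step 0: x=[5.0000 6.0000] v=[0.0000 0.0000]
Step 1: x=[4.0000 6.3750] v=[-2.0000 0.7500]
Step 2: x=[2.5938 6.9532] v=[-2.8125 1.1563]
Step 3: x=[1.6290 7.4865] v=[-1.9297 1.0665]
Step 4: x=[1.7213 7.7876] v=[0.1846 0.6021]
Step 5: x=[2.8999 7.8304] v=[2.3571 0.0855]
Step 6: x=[4.5861 7.7568] v=[3.3724 -0.1472]
Step 7: x=[5.9185 7.7869] v=[2.6647 0.0602]
Max displacement = 2.3710

Answer: 2.3710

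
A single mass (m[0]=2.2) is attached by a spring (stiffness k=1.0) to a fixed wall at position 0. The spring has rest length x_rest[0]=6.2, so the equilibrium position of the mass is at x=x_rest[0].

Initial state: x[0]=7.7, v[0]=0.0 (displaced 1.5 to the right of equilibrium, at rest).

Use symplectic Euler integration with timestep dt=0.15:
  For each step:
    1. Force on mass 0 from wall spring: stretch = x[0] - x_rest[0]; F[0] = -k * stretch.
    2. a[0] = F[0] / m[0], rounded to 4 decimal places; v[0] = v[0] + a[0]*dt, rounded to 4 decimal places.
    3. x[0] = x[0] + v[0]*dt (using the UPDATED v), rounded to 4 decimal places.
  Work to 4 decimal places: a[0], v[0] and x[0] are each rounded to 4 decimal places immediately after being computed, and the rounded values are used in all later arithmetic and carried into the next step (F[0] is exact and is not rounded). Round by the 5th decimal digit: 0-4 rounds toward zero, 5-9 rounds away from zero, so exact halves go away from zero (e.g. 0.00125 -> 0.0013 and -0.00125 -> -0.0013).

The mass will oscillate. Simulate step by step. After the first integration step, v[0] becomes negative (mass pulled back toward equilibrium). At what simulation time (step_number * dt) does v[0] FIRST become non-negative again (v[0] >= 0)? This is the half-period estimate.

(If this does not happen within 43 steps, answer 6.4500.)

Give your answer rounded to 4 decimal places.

Step 0: x=[7.7000] v=[0.0000]
Step 1: x=[7.6847] v=[-0.1023]
Step 2: x=[7.6542] v=[-0.2035]
Step 3: x=[7.6088] v=[-0.3027]
Step 4: x=[7.5490] v=[-0.3988]
Step 5: x=[7.4754] v=[-0.4908]
Step 6: x=[7.3887] v=[-0.5778]
Step 7: x=[7.2899] v=[-0.6588]
Step 8: x=[7.1799] v=[-0.7331]
Step 9: x=[7.0599] v=[-0.7999]
Step 10: x=[6.9311] v=[-0.8585]
Step 11: x=[6.7949] v=[-0.9083]
Step 12: x=[6.6526] v=[-0.9489]
Step 13: x=[6.5056] v=[-0.9798]
Step 14: x=[6.3555] v=[-1.0006]
Step 15: x=[6.2038] v=[-1.0112]
Step 16: x=[6.0521] v=[-1.0115]
Step 17: x=[5.9019] v=[-1.0014]
Step 18: x=[5.7547] v=[-0.9811]
Step 19: x=[5.6121] v=[-0.9507]
Step 20: x=[5.4755] v=[-0.9106]
Step 21: x=[5.3463] v=[-0.8612]
Step 22: x=[5.2259] v=[-0.8030]
Step 23: x=[5.1154] v=[-0.7366]
Step 24: x=[5.0160] v=[-0.6627]
Step 25: x=[4.9287] v=[-0.5820]
Step 26: x=[4.8544] v=[-0.4953]
Step 27: x=[4.7939] v=[-0.4036]
Step 28: x=[4.7477] v=[-0.3077]
Step 29: x=[4.7164] v=[-0.2087]
Step 30: x=[4.7003] v=[-0.1075]
Step 31: x=[4.6995] v=[-0.0052]
Step 32: x=[4.7141] v=[0.0971]
First v>=0 after going negative at step 32, time=4.8000

Answer: 4.8000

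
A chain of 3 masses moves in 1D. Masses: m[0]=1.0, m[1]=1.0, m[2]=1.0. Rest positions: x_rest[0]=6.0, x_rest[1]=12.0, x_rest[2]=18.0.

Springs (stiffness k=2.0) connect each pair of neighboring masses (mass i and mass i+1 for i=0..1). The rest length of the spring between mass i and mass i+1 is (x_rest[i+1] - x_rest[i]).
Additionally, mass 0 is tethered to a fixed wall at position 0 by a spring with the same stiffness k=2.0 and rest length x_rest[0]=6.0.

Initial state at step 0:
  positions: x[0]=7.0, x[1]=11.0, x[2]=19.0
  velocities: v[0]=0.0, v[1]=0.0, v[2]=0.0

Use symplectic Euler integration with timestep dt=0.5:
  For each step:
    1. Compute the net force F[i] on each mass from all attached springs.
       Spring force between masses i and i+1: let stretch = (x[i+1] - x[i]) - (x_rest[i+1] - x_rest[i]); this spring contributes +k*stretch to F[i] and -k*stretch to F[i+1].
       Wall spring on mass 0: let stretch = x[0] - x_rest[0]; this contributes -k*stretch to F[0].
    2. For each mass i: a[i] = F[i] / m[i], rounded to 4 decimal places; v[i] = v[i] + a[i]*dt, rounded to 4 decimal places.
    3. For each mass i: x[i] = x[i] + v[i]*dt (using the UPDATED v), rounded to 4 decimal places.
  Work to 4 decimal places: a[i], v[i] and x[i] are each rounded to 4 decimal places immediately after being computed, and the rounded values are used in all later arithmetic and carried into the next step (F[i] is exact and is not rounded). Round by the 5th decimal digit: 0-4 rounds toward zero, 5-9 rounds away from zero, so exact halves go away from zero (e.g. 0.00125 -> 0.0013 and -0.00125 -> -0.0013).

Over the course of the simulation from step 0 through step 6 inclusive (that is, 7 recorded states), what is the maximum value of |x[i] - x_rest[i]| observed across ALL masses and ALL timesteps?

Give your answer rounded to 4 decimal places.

Step 0: x=[7.0000 11.0000 19.0000] v=[0.0000 0.0000 0.0000]
Step 1: x=[5.5000 13.0000 18.0000] v=[-3.0000 4.0000 -2.0000]
Step 2: x=[5.0000 13.7500 17.5000] v=[-1.0000 1.5000 -1.0000]
Step 3: x=[6.3750 12.0000 18.1250] v=[2.7500 -3.5000 1.2500]
Step 4: x=[7.3750 10.5000 18.6875] v=[2.0000 -3.0000 1.1250]
Step 5: x=[6.2500 11.5313 18.1563] v=[-2.2500 2.0625 -1.0625]
Step 6: x=[4.6407 13.2344 17.3126] v=[-3.2187 3.4062 -1.6875]
Max displacement = 1.7500

Answer: 1.7500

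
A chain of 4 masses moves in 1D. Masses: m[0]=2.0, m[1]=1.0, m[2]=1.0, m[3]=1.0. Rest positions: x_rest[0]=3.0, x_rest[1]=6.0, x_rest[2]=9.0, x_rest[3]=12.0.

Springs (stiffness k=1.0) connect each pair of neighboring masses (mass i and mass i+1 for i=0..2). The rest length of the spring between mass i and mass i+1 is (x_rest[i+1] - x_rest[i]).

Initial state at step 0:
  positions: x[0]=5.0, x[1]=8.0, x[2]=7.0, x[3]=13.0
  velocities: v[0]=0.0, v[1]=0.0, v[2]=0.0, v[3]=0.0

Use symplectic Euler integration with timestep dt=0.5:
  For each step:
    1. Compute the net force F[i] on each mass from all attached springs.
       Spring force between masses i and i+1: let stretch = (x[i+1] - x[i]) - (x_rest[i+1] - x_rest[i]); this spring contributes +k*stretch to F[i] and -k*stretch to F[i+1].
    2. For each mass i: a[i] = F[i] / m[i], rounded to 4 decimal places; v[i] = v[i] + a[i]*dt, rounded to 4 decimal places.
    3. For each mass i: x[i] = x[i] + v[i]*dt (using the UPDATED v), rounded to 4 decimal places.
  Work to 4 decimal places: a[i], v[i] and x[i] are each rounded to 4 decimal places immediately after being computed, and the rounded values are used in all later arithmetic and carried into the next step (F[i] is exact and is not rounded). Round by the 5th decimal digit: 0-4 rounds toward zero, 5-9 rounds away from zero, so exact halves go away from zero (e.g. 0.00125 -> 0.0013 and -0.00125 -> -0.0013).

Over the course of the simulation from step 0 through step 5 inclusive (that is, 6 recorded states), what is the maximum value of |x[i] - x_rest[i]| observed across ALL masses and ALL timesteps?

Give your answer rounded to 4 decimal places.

Answer: 2.9844

Derivation:
Step 0: x=[5.0000 8.0000 7.0000 13.0000] v=[0.0000 0.0000 0.0000 0.0000]
Step 1: x=[5.0000 7.0000 8.7500 12.2500] v=[0.0000 -2.0000 3.5000 -1.5000]
Step 2: x=[4.8750 5.9375 10.9375 11.3750] v=[-0.2500 -2.1250 4.3750 -1.7500]
Step 3: x=[4.5078 5.8594 11.9844 11.1406] v=[-0.7344 -0.1563 2.0938 -0.4688]
Step 4: x=[3.9346 6.9746 11.2891 11.8672] v=[-1.1465 2.2304 -1.3906 1.4531]
Step 5: x=[3.3664 8.4085 9.6597 13.1993] v=[-1.1365 2.8677 -3.2588 2.6641]
Max displacement = 2.9844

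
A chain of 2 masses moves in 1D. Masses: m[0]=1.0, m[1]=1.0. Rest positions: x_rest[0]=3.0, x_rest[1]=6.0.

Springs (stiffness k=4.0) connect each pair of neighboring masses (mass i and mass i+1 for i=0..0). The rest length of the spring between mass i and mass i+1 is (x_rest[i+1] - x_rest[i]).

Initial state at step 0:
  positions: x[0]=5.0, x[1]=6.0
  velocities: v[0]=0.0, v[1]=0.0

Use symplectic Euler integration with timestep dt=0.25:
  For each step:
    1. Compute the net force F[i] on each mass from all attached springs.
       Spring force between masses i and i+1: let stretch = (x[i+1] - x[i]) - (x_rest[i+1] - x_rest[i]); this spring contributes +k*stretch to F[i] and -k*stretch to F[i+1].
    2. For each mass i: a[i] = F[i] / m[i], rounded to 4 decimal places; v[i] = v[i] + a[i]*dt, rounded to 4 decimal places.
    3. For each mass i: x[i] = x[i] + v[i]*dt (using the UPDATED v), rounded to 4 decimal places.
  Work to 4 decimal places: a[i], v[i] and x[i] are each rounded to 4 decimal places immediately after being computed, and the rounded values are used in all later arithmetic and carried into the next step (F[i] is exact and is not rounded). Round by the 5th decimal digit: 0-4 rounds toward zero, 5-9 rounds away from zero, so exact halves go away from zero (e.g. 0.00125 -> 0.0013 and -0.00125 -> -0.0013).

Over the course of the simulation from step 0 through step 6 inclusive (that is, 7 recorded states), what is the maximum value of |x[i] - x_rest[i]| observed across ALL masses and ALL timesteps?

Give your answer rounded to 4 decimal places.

Answer: 2.0625

Derivation:
Step 0: x=[5.0000 6.0000] v=[0.0000 0.0000]
Step 1: x=[4.5000 6.5000] v=[-2.0000 2.0000]
Step 2: x=[3.7500 7.2500] v=[-3.0000 3.0000]
Step 3: x=[3.1250 7.8750] v=[-2.5000 2.5000]
Step 4: x=[2.9375 8.0625] v=[-0.7500 0.7500]
Step 5: x=[3.2813 7.7188] v=[1.3750 -1.3750]
Step 6: x=[3.9844 7.0157] v=[2.8125 -2.8125]
Max displacement = 2.0625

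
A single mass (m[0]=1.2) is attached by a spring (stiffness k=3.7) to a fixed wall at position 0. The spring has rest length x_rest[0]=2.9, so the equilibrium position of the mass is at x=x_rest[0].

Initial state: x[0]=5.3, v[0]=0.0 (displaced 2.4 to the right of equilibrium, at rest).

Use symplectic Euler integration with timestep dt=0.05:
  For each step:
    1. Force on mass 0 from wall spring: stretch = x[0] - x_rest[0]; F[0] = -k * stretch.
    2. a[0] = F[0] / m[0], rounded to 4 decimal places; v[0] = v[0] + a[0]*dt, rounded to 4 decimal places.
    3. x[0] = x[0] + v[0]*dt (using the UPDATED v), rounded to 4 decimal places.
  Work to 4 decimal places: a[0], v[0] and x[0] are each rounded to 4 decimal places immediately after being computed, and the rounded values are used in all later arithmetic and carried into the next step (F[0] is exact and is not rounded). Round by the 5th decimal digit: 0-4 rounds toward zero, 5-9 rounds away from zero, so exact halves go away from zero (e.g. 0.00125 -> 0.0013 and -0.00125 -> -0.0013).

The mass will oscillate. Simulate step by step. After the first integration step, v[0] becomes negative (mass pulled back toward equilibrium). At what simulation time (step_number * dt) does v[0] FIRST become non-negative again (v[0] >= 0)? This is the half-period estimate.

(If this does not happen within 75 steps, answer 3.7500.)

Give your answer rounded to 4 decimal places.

Answer: 1.8000

Derivation:
Step 0: x=[5.3000] v=[0.0000]
Step 1: x=[5.2815] v=[-0.3700]
Step 2: x=[5.2446] v=[-0.7372]
Step 3: x=[5.1897] v=[-1.0987]
Step 4: x=[5.1171] v=[-1.4517]
Step 5: x=[5.0274] v=[-1.7935]
Step 6: x=[4.9213] v=[-2.1215]
Step 7: x=[4.7996] v=[-2.4331]
Step 8: x=[4.6633] v=[-2.7260]
Step 9: x=[4.5134] v=[-2.9978]
Step 10: x=[4.3511] v=[-3.2465]
Step 11: x=[4.1776] v=[-3.4702]
Step 12: x=[3.9942] v=[-3.6672]
Step 13: x=[3.8024] v=[-3.8359]
Step 14: x=[3.6037] v=[-3.9750]
Step 15: x=[3.3995] v=[-4.0835]
Step 16: x=[3.1915] v=[-4.1605]
Step 17: x=[2.9812] v=[-4.2054]
Step 18: x=[2.7703] v=[-4.2179]
Step 19: x=[2.5604] v=[-4.1979]
Step 20: x=[2.3531] v=[-4.1455]
Step 21: x=[2.1500] v=[-4.0612]
Step 22: x=[1.9527] v=[-3.9456]
Step 23: x=[1.7627] v=[-3.7996]
Step 24: x=[1.5815] v=[-3.6243]
Step 25: x=[1.4105] v=[-3.4210]
Step 26: x=[1.2509] v=[-3.1914]
Step 27: x=[1.1040] v=[-2.9372]
Step 28: x=[0.9710] v=[-2.6603]
Step 29: x=[0.8529] v=[-2.3629]
Step 30: x=[0.7505] v=[-2.0473]
Step 31: x=[0.6647] v=[-1.7159]
Step 32: x=[0.5961] v=[-1.3713]
Step 33: x=[0.5453] v=[-1.0161]
Step 34: x=[0.5126] v=[-0.6531]
Step 35: x=[0.4984] v=[-0.2850]
Step 36: x=[0.5027] v=[0.0852]
First v>=0 after going negative at step 36, time=1.8000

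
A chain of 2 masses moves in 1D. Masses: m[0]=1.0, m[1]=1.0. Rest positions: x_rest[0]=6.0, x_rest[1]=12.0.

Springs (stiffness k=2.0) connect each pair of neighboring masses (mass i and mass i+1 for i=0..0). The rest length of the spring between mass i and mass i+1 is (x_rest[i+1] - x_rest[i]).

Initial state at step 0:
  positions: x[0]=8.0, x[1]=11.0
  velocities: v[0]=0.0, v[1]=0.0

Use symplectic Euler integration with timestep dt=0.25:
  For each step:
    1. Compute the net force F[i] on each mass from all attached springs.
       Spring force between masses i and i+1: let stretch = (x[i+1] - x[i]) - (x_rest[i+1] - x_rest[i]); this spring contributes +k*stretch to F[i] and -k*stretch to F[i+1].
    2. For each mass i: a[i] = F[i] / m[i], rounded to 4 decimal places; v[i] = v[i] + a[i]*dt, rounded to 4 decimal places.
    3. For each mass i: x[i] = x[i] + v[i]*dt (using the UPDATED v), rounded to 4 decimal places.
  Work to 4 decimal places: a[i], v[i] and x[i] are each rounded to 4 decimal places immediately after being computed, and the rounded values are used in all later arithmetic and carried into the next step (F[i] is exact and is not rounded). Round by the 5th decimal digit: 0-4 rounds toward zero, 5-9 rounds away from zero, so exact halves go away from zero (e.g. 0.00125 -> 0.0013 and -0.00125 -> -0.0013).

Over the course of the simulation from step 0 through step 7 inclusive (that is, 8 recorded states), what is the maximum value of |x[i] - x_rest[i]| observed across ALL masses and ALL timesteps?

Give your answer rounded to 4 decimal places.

Answer: 2.0335

Derivation:
Step 0: x=[8.0000 11.0000] v=[0.0000 0.0000]
Step 1: x=[7.6250 11.3750] v=[-1.5000 1.5000]
Step 2: x=[6.9688 12.0313] v=[-2.6250 2.6250]
Step 3: x=[6.1954 12.8048] v=[-3.0938 3.0938]
Step 4: x=[5.4981 13.5021] v=[-2.7891 2.7891]
Step 5: x=[5.0513 13.9489] v=[-1.7871 1.7871]
Step 6: x=[4.9667 14.0335] v=[-0.3383 0.3383]
Step 7: x=[5.2655 13.7347] v=[1.1951 -1.1951]
Max displacement = 2.0335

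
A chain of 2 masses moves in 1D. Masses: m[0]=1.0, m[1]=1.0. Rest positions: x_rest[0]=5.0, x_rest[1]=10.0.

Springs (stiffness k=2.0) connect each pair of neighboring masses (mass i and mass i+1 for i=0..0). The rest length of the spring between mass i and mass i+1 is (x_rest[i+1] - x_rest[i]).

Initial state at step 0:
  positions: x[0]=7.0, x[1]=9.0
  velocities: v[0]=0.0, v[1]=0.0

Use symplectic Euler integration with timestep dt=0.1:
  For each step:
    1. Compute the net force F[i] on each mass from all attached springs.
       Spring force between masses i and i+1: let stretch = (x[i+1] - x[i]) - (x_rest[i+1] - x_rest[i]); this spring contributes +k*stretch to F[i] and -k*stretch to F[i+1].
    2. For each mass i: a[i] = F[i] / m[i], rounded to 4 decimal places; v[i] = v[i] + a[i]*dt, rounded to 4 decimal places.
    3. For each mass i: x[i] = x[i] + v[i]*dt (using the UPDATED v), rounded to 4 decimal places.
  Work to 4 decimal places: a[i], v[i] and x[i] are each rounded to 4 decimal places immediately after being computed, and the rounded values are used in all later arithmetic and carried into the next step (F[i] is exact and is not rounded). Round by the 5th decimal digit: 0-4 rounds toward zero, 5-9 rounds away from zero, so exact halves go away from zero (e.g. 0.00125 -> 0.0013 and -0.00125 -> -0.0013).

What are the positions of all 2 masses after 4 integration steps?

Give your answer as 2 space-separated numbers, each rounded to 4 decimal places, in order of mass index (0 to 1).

Answer: 6.4353 9.5647

Derivation:
Step 0: x=[7.0000 9.0000] v=[0.0000 0.0000]
Step 1: x=[6.9400 9.0600] v=[-0.6000 0.6000]
Step 2: x=[6.8224 9.1776] v=[-1.1760 1.1760]
Step 3: x=[6.6519 9.3481] v=[-1.7050 1.7050]
Step 4: x=[6.4353 9.5647] v=[-2.1658 2.1658]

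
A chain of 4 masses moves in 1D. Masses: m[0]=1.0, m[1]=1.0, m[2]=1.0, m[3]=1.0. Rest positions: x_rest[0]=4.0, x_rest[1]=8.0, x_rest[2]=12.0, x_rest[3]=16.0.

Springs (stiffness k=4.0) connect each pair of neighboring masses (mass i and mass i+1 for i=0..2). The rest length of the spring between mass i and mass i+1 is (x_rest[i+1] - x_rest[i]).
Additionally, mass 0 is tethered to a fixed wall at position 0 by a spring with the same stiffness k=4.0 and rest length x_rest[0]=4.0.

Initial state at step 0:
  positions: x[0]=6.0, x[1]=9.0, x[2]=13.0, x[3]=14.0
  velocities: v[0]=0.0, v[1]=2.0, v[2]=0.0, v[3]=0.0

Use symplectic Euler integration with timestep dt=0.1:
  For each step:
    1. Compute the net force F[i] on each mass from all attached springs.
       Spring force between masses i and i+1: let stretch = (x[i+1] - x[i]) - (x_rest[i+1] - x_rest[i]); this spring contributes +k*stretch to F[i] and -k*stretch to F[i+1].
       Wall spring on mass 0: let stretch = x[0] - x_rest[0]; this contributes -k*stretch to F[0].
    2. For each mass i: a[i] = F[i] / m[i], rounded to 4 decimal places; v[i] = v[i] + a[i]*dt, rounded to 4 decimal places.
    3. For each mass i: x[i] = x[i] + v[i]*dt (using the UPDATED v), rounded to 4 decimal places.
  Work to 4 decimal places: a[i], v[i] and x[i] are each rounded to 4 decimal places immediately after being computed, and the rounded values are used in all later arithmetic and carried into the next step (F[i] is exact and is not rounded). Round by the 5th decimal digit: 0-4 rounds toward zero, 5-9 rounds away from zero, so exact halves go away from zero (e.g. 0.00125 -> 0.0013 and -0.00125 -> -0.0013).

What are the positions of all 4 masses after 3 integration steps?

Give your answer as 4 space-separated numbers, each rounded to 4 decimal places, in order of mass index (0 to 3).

Step 0: x=[6.0000 9.0000 13.0000 14.0000] v=[0.0000 2.0000 0.0000 0.0000]
Step 1: x=[5.8800 9.2400 12.8800 14.1200] v=[-1.2000 2.4000 -1.2000 1.2000]
Step 2: x=[5.6592 9.4912 12.6640 14.3504] v=[-2.2080 2.5120 -2.1600 2.3040]
Step 3: x=[5.3653 9.7160 12.3885 14.6733] v=[-2.9389 2.2483 -2.7546 3.2294]

Answer: 5.3653 9.7160 12.3885 14.6733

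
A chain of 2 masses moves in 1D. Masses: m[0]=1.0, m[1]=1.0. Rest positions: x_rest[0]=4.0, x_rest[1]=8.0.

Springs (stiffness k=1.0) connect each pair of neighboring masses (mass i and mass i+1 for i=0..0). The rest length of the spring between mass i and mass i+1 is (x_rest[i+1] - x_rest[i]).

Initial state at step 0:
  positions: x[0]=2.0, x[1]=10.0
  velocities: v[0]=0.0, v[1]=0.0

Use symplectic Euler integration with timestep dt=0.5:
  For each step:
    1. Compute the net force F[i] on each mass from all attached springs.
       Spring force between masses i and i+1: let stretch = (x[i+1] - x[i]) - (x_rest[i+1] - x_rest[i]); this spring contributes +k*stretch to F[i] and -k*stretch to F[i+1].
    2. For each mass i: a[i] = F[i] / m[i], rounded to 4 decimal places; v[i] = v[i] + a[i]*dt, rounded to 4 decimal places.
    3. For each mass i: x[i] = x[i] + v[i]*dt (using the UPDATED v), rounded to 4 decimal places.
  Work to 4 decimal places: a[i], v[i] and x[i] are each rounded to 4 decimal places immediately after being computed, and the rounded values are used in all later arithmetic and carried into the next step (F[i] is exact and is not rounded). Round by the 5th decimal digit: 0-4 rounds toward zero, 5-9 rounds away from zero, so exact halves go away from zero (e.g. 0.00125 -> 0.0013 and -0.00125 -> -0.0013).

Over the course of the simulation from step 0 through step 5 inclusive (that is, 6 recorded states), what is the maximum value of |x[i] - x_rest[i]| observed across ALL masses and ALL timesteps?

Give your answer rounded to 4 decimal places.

Step 0: x=[2.0000 10.0000] v=[0.0000 0.0000]
Step 1: x=[3.0000 9.0000] v=[2.0000 -2.0000]
Step 2: x=[4.5000 7.5000] v=[3.0000 -3.0000]
Step 3: x=[5.7500 6.2500] v=[2.5000 -2.5000]
Step 4: x=[6.1250 5.8750] v=[0.7500 -0.7500]
Step 5: x=[5.4375 6.5625] v=[-1.3750 1.3750]
Max displacement = 2.1250

Answer: 2.1250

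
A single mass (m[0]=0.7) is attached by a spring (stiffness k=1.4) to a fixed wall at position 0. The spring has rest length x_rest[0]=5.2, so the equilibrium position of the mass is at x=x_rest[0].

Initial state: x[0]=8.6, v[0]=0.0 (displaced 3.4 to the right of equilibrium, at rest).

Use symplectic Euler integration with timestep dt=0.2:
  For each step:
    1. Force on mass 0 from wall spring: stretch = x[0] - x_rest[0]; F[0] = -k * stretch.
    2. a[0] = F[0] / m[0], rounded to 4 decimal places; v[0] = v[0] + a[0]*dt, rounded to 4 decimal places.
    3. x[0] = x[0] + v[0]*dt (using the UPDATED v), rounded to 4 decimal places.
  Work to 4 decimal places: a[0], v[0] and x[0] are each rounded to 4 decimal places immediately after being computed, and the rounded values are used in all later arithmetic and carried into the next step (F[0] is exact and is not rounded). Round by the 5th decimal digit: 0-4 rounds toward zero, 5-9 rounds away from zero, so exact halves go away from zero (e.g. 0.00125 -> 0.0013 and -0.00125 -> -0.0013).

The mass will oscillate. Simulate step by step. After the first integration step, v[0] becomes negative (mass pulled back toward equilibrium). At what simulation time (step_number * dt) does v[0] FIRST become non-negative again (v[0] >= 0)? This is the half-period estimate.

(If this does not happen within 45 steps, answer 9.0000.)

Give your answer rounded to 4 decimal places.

Step 0: x=[8.6000] v=[0.0000]
Step 1: x=[8.3280] v=[-1.3600]
Step 2: x=[7.8058] v=[-2.6112]
Step 3: x=[7.0751] v=[-3.6535]
Step 4: x=[6.1944] v=[-4.4035]
Step 5: x=[5.2341] v=[-4.8013]
Step 6: x=[4.2711] v=[-4.8149]
Step 7: x=[3.3824] v=[-4.4433]
Step 8: x=[2.6391] v=[-3.7163]
Step 9: x=[2.1007] v=[-2.6919]
Step 10: x=[1.8103] v=[-1.4522]
Step 11: x=[1.7910] v=[-0.0963]
Step 12: x=[2.0445] v=[1.2673]
First v>=0 after going negative at step 12, time=2.4000

Answer: 2.4000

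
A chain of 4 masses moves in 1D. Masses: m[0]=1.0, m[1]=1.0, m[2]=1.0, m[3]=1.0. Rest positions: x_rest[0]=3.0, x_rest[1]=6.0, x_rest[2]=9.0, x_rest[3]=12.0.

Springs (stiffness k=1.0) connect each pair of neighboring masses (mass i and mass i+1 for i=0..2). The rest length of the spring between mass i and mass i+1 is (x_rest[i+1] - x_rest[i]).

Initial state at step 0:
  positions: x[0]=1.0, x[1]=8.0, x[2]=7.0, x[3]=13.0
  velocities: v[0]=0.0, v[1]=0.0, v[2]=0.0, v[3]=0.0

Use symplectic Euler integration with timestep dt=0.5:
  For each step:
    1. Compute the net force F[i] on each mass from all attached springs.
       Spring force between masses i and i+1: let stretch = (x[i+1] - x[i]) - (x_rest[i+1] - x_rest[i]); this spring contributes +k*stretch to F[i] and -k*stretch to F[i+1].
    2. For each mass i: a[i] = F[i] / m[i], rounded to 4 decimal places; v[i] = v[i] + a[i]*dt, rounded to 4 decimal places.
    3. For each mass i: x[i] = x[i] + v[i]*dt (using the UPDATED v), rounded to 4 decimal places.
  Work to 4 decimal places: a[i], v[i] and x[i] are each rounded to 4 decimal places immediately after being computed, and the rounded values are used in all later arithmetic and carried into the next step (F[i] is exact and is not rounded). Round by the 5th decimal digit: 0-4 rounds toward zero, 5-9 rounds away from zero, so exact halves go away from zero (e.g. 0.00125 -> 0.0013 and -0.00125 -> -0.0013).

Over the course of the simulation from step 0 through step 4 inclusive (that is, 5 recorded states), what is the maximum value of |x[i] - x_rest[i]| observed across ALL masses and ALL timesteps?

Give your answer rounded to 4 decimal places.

Step 0: x=[1.0000 8.0000 7.0000 13.0000] v=[0.0000 0.0000 0.0000 0.0000]
Step 1: x=[2.0000 6.0000 8.7500 12.2500] v=[2.0000 -4.0000 3.5000 -1.5000]
Step 2: x=[3.2500 3.6875 10.6875 11.3750] v=[2.5000 -4.6250 3.8750 -1.7500]
Step 3: x=[3.8594 3.0156 11.0469 11.0781] v=[1.2188 -1.3438 0.7188 -0.5938]
Step 4: x=[3.5079 4.5625 9.4063 11.5234] v=[-0.7031 3.0938 -3.2813 0.8906]
Max displacement = 2.9844

Answer: 2.9844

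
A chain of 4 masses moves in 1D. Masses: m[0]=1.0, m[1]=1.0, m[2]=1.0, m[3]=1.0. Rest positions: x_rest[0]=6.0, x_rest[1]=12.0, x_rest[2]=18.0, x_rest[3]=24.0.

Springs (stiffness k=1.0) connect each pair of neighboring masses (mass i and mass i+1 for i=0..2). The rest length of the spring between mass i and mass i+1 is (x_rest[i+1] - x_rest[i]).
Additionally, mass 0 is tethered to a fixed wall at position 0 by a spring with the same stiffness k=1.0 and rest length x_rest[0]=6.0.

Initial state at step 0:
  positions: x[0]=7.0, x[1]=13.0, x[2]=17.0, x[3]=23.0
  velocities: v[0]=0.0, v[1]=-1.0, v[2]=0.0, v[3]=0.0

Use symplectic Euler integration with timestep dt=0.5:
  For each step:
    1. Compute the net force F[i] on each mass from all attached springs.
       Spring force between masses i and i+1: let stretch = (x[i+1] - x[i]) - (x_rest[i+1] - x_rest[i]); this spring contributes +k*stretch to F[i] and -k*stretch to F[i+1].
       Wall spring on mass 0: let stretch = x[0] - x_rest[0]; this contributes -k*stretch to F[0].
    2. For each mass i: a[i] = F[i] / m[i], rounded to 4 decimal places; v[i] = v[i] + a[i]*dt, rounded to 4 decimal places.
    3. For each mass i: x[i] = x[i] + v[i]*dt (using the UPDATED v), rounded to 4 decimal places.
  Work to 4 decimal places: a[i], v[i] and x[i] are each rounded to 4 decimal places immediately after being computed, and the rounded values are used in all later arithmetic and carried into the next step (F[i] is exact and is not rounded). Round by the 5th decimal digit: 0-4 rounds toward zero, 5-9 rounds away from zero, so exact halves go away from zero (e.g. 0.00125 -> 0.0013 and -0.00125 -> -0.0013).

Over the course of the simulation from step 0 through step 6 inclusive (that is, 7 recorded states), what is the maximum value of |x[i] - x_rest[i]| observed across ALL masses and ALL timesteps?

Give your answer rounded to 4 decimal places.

Step 0: x=[7.0000 13.0000 17.0000 23.0000] v=[0.0000 -1.0000 0.0000 0.0000]
Step 1: x=[6.7500 12.0000 17.5000 23.0000] v=[-0.5000 -2.0000 1.0000 0.0000]
Step 2: x=[6.1250 11.0625 18.0000 23.1250] v=[-1.2500 -1.8750 1.0000 0.2500]
Step 3: x=[5.2031 10.6250 18.0469 23.4688] v=[-1.8438 -0.8750 0.0938 0.6875]
Step 4: x=[4.3359 10.6875 17.5938 23.9571] v=[-1.7344 0.1250 -0.9062 0.9766]
Step 5: x=[3.9726 10.8887 17.0050 24.3546] v=[-0.7266 0.4024 -1.1777 0.7950]
Step 6: x=[4.3452 10.8900 16.7245 24.4147] v=[0.7452 0.0025 -0.5611 0.1202]
Max displacement = 2.0274

Answer: 2.0274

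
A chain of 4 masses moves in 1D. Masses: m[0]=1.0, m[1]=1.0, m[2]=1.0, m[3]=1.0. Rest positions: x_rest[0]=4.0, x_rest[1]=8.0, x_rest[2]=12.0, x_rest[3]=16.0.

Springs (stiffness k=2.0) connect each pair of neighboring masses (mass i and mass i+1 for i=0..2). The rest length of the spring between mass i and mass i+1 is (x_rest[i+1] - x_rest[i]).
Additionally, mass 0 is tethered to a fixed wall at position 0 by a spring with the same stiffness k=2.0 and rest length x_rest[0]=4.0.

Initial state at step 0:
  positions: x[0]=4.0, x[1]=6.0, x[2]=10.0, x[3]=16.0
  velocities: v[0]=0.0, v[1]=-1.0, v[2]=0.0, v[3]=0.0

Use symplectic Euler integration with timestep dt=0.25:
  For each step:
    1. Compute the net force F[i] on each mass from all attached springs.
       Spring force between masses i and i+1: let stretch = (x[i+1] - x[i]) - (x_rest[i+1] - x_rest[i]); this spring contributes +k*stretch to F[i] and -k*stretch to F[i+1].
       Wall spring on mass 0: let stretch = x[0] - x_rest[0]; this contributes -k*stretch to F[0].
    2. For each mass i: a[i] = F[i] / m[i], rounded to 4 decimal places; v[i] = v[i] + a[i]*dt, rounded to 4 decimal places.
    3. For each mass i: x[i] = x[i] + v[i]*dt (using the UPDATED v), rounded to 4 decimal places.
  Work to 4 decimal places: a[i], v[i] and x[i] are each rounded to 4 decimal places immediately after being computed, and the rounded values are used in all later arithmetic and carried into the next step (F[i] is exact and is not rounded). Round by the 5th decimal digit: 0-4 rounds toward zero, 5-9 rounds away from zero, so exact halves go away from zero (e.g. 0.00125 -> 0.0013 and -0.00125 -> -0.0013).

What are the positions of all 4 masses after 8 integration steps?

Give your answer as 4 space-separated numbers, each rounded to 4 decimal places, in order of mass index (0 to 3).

Step 0: x=[4.0000 6.0000 10.0000 16.0000] v=[0.0000 -1.0000 0.0000 0.0000]
Step 1: x=[3.7500 6.0000 10.2500 15.7500] v=[-1.0000 0.0000 1.0000 -1.0000]
Step 2: x=[3.3125 6.2500 10.6563 15.3125] v=[-1.7500 1.0000 1.6250 -1.7500]
Step 3: x=[2.8281 6.6836 11.0938 14.7930] v=[-1.9375 1.7344 1.7500 -2.0781]
Step 4: x=[2.4722 7.1866 11.4424 14.3111] v=[-1.4238 2.0118 1.3945 -1.9277]
Step 5: x=[2.3965 7.6322 11.6177 13.9706] v=[-0.3027 1.7825 0.7010 -1.3621]
Step 6: x=[2.6757 7.9216 11.5889 13.8360] v=[1.1169 1.1574 -0.1153 -0.5386]
Step 7: x=[3.2762 8.0136 11.3826 13.9205] v=[2.4020 0.3681 -0.8254 0.3379]
Step 8: x=[4.0594 7.9346 11.0724 14.1878] v=[3.1326 -0.3161 -1.2410 1.0690]

Answer: 4.0594 7.9346 11.0724 14.1878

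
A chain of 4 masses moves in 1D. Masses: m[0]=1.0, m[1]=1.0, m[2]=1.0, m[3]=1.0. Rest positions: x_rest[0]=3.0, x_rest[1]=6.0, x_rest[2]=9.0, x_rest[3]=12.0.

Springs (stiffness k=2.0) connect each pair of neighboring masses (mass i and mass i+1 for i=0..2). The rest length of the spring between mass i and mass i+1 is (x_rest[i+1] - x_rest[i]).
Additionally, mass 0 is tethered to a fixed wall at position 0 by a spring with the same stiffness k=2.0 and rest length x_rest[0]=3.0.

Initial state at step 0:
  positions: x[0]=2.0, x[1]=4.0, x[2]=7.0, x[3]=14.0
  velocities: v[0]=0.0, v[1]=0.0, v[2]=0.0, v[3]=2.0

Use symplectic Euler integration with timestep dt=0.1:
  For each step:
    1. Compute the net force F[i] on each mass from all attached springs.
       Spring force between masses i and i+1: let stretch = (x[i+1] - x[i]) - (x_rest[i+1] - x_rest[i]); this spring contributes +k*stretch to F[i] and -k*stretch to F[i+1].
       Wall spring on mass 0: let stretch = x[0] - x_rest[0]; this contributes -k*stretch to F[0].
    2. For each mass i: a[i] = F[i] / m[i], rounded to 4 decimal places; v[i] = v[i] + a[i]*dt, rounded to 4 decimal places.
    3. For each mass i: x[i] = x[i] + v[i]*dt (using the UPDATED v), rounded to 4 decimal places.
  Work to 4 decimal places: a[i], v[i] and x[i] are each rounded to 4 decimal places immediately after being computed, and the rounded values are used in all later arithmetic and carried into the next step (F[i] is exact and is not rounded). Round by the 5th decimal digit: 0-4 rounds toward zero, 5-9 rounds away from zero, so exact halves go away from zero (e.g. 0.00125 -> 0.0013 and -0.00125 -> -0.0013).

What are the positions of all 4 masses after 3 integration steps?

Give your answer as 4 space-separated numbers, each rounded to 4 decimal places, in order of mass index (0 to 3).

Step 0: x=[2.0000 4.0000 7.0000 14.0000] v=[0.0000 0.0000 0.0000 2.0000]
Step 1: x=[2.0000 4.0200 7.0800 14.1200] v=[0.0000 0.2000 0.8000 1.2000]
Step 2: x=[2.0004 4.0608 7.2396 14.1592] v=[0.0040 0.4080 1.5960 0.3920]
Step 3: x=[2.0020 4.1240 7.4740 14.1200] v=[0.0160 0.6317 2.3442 -0.3919]

Answer: 2.0020 4.1240 7.4740 14.1200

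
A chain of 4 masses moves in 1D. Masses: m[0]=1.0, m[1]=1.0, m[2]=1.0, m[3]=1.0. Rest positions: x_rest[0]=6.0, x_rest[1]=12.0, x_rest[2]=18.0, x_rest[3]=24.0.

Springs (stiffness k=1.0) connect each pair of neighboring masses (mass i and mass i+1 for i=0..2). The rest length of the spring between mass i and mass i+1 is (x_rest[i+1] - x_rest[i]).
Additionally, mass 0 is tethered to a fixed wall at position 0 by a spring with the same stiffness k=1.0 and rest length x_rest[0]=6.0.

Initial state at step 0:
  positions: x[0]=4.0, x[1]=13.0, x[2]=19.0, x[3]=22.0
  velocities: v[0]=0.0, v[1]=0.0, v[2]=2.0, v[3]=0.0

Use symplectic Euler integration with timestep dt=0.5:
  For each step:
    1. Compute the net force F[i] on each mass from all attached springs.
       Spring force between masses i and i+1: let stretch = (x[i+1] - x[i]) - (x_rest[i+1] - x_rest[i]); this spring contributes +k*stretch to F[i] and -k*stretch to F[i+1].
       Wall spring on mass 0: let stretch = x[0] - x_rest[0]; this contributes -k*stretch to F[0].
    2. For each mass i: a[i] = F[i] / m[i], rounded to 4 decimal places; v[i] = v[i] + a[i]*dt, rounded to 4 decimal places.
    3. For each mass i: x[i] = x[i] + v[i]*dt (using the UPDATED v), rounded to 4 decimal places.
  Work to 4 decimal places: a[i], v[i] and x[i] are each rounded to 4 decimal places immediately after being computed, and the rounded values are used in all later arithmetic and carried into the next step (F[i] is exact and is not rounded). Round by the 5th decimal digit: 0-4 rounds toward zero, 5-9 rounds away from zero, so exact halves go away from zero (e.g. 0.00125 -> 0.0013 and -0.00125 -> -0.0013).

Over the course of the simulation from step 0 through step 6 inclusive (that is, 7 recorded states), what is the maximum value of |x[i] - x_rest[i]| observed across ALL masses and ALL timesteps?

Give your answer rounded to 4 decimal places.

Step 0: x=[4.0000 13.0000 19.0000 22.0000] v=[0.0000 0.0000 2.0000 0.0000]
Step 1: x=[5.2500 12.2500 19.2500 22.7500] v=[2.5000 -1.5000 0.5000 1.5000]
Step 2: x=[6.9375 11.5000 18.6250 24.1250] v=[3.3750 -1.5000 -1.2500 2.7500]
Step 3: x=[8.0313 11.3906 17.5938 25.6250] v=[2.1875 -0.2188 -2.0625 3.0000]
Step 4: x=[7.9571 11.9922 17.0196 26.6172] v=[-0.1485 1.2032 -1.1485 1.9844]
Step 5: x=[6.9024 12.8419 17.5879 26.7100] v=[-2.1095 1.6994 1.1366 0.1856]
Step 6: x=[5.6069 13.3933 19.2503 26.0223] v=[-2.5910 1.1027 3.3247 -1.3755]
Max displacement = 2.7100

Answer: 2.7100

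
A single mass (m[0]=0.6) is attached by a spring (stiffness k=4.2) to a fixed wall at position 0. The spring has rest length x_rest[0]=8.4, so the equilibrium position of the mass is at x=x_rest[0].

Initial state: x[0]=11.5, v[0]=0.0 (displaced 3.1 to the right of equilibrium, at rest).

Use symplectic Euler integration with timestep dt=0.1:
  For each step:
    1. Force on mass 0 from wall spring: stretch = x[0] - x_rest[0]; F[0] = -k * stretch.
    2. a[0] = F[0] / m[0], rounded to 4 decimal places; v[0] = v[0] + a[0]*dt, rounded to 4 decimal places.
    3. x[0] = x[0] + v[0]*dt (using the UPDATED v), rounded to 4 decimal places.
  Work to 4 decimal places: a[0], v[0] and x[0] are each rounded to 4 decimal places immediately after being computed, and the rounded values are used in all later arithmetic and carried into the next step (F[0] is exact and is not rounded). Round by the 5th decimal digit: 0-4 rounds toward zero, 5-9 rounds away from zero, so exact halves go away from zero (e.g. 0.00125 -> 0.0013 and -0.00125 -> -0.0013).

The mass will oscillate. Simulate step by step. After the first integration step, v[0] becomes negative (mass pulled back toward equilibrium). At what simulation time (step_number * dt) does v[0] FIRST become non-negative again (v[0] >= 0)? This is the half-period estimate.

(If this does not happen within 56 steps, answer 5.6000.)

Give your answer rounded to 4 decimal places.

Step 0: x=[11.5000] v=[0.0000]
Step 1: x=[11.2830] v=[-2.1700]
Step 2: x=[10.8642] v=[-4.1881]
Step 3: x=[10.2729] v=[-5.9130]
Step 4: x=[9.5505] v=[-7.2240]
Step 5: x=[8.7476] v=[-8.0294]
Step 6: x=[7.9203] v=[-8.2727]
Step 7: x=[7.1266] v=[-7.9369]
Step 8: x=[6.4221] v=[-7.0455]
Step 9: x=[5.8560] v=[-5.6610]
Step 10: x=[5.4680] v=[-3.8802]
Step 11: x=[5.2852] v=[-1.8278]
Step 12: x=[5.3205] v=[0.3526]
First v>=0 after going negative at step 12, time=1.2000

Answer: 1.2000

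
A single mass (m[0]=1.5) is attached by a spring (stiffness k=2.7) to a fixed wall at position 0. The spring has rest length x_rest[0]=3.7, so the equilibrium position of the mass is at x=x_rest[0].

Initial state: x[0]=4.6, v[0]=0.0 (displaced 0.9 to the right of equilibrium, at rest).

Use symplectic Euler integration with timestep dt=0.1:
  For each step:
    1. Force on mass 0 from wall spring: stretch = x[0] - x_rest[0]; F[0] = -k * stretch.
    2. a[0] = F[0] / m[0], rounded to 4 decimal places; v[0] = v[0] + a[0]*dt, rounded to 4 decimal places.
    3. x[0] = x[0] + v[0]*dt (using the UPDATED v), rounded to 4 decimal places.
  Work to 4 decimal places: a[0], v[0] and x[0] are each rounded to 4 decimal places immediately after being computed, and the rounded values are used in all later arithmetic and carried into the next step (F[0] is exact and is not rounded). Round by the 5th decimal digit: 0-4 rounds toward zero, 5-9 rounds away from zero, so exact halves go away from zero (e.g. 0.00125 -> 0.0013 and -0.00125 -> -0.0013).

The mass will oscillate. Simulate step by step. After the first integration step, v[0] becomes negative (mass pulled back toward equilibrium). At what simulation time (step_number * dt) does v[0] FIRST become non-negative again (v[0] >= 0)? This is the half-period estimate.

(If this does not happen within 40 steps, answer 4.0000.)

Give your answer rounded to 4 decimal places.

Answer: 2.4000

Derivation:
Step 0: x=[4.6000] v=[0.0000]
Step 1: x=[4.5838] v=[-0.1620]
Step 2: x=[4.5517] v=[-0.3211]
Step 3: x=[4.5043] v=[-0.4744]
Step 4: x=[4.4424] v=[-0.6192]
Step 5: x=[4.3671] v=[-0.7528]
Step 6: x=[4.2798] v=[-0.8729]
Step 7: x=[4.1821] v=[-0.9773]
Step 8: x=[4.0757] v=[-1.0641]
Step 9: x=[3.9625] v=[-1.1317]
Step 10: x=[3.8446] v=[-1.1790]
Step 11: x=[3.7241] v=[-1.2050]
Step 12: x=[3.6032] v=[-1.2093]
Step 13: x=[3.4840] v=[-1.1919]
Step 14: x=[3.3687] v=[-1.1530]
Step 15: x=[3.2594] v=[-1.0934]
Step 16: x=[3.1580] v=[-1.0141]
Step 17: x=[3.0664] v=[-0.9165]
Step 18: x=[2.9862] v=[-0.8025]
Step 19: x=[2.9188] v=[-0.6740]
Step 20: x=[2.8655] v=[-0.5334]
Step 21: x=[2.8272] v=[-0.3832]
Step 22: x=[2.8046] v=[-0.2261]
Step 23: x=[2.7981] v=[-0.0649]
Step 24: x=[2.8078] v=[0.0974]
First v>=0 after going negative at step 24, time=2.4000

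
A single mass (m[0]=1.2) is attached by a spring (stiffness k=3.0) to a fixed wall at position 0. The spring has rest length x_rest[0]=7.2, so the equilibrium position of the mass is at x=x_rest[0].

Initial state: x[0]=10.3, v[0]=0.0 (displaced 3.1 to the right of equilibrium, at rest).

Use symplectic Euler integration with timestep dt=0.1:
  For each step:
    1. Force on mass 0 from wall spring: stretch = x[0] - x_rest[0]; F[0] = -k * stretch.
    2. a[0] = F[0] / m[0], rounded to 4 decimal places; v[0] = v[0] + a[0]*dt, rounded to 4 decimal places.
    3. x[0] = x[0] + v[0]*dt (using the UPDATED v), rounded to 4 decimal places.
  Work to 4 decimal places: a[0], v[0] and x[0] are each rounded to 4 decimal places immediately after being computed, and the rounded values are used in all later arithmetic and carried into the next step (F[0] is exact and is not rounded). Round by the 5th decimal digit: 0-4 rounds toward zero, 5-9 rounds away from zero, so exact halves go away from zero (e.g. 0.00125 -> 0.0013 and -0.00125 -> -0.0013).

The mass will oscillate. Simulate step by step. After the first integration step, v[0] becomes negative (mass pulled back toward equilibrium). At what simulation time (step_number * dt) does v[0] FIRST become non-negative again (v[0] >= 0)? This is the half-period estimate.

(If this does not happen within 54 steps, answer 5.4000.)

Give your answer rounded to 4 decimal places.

Answer: 2.0000

Derivation:
Step 0: x=[10.3000] v=[0.0000]
Step 1: x=[10.2225] v=[-0.7750]
Step 2: x=[10.0694] v=[-1.5306]
Step 3: x=[9.8446] v=[-2.2480]
Step 4: x=[9.5537] v=[-2.9092]
Step 5: x=[9.2039] v=[-3.4976]
Step 6: x=[8.8040] v=[-3.9986]
Step 7: x=[8.3640] v=[-4.3996]
Step 8: x=[7.8949] v=[-4.6906]
Step 9: x=[7.4085] v=[-4.8643]
Step 10: x=[6.9169] v=[-4.9164]
Step 11: x=[6.4323] v=[-4.8456]
Step 12: x=[5.9669] v=[-4.6537]
Step 13: x=[5.5324] v=[-4.3454]
Step 14: x=[5.1396] v=[-3.9285]
Step 15: x=[4.7983] v=[-3.4134]
Step 16: x=[4.5170] v=[-2.8130]
Step 17: x=[4.3028] v=[-2.1423]
Step 18: x=[4.1610] v=[-1.4180]
Step 19: x=[4.0952] v=[-0.6583]
Step 20: x=[4.1070] v=[0.1179]
First v>=0 after going negative at step 20, time=2.0000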